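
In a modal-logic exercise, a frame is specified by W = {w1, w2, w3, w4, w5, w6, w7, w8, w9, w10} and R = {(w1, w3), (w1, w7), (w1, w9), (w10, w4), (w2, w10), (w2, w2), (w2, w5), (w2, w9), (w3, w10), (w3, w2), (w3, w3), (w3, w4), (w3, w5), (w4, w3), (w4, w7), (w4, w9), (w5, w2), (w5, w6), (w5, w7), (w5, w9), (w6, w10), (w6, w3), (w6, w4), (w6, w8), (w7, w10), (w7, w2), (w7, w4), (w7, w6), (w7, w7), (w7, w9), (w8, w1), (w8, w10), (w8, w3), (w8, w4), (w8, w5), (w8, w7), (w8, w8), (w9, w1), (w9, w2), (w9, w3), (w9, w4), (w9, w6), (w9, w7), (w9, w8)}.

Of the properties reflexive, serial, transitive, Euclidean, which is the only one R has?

Reflexive: no — w1 is not related to itself.
Serial: yes — every world has a successor (e.g. w1 R w3).
Transitive: no — w1 R w3 and w3 R w10, but not w1 R w10.
Euclidean: no — w1 R w3 and w1 R w7, but not w3 R w7.
Only serial holds.

serial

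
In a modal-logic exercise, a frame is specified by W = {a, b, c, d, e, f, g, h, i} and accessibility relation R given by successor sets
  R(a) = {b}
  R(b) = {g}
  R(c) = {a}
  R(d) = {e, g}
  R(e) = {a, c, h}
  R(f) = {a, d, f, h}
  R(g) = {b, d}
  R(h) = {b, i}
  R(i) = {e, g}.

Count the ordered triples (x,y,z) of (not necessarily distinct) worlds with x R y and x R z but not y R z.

Enumerating: (a,b,b), (b,g,g), (c,a,a), (d,e,e), (d,e,g), (d,g,e), (d,g,g), (e,a,a), (e,a,c), (e,a,h), (e,c,c), (e,c,h), … and 27 more.
Total: 39.

39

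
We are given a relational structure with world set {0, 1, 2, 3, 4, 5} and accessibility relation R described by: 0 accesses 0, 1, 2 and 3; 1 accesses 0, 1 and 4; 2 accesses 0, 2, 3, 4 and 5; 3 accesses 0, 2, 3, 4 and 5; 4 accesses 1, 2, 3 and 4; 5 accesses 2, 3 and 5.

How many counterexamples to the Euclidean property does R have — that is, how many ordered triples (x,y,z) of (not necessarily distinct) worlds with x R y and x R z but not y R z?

22

Enumerating: (0,1,2), (0,1,3), (0,2,1), (0,3,1), (1,0,4), (1,4,0), (2,0,4), (2,0,5), (2,4,0), (2,4,5), (2,5,0), (2,5,4), … and 10 more.
Total: 22.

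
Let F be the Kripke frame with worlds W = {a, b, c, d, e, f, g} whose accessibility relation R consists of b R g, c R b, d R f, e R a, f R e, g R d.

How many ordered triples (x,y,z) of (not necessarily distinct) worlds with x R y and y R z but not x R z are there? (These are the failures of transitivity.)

5

Enumerating: (b,g,d), (c,b,g), (d,f,e), (f,e,a), (g,d,f).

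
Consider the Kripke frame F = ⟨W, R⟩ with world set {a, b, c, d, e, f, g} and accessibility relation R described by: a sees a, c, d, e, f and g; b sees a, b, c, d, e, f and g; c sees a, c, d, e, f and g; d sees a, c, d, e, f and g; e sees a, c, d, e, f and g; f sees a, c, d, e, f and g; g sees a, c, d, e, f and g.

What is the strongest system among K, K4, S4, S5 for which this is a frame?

Transitive (axiom 4): yes — every two-step R-path is closed by a direct edge.
Reflexive (axiom T): yes — every world is R-related to itself.
Euclidean (axiom 5): no — b R a and b R b, but not a R b.
So F validates K, K4, S4; S5 would additionally require R to be Euclidean. The strongest is S4.

S4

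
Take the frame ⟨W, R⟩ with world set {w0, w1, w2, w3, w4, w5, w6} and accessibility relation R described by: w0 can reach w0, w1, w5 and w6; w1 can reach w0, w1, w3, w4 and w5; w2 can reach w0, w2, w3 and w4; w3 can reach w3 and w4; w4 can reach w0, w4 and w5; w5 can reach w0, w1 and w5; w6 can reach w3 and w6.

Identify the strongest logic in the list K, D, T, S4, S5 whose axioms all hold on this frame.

T

Serial (axiom D): yes — every world has a successor (e.g. w0 R w0).
Reflexive (axiom T): yes — every world is R-related to itself.
Transitive (axiom 4): no — w0 R w1 and w1 R w3, but not w0 R w3.
Euclidean (axiom 5): no — w0 R w1 and w0 R w6, but not w1 R w6.
So F validates K, D, T; S4 would additionally require R to be transitive. The strongest is T.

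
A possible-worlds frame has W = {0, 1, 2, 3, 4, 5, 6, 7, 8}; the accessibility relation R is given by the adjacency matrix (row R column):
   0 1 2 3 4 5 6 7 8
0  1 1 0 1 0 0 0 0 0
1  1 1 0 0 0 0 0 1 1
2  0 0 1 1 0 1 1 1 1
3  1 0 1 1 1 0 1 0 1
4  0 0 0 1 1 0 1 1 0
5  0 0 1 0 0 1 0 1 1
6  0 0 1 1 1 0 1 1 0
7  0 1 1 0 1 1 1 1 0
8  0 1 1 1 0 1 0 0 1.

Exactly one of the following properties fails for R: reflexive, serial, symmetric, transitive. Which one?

Reflexive: yes — every world is R-related to itself.
Serial: yes — every world has a successor (e.g. 0 R 0).
Symmetric: yes — every pair in R has its reverse in R.
Transitive: no — 0 R 1 and 1 R 7, but not 0 R 7.
Only transitive fails.

transitive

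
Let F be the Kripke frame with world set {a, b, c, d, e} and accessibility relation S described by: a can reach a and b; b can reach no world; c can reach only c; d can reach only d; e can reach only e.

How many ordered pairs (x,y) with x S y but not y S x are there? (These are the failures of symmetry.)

Enumerating: (a,b).

1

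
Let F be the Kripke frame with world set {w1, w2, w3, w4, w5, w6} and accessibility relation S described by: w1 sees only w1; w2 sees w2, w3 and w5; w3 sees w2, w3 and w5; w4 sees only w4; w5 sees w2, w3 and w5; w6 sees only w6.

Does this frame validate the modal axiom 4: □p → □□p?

Yes

Axiom 4 corresponds to the accessibility relation being transitive.
Transitive: yes — every two-step S-path is closed by a direct edge.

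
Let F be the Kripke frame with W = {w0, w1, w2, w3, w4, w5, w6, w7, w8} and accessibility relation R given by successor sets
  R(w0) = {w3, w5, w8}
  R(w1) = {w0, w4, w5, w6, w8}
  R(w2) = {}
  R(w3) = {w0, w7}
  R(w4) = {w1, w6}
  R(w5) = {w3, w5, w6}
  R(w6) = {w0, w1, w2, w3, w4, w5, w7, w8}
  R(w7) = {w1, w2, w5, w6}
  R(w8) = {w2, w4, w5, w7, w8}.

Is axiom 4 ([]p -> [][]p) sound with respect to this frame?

By correspondence theory, 4 is valid on a frame iff R is transitive.
Transitive: no — w0 R w3 and w3 R w7, but not w0 R w7.

No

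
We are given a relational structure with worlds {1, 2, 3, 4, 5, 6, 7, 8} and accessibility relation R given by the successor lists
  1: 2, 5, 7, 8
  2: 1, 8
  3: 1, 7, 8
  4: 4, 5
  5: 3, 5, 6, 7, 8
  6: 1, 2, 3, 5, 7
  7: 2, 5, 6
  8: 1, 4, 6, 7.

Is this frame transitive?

No

Transitive: no — 1 R 5 and 5 R 3, but not 1 R 3.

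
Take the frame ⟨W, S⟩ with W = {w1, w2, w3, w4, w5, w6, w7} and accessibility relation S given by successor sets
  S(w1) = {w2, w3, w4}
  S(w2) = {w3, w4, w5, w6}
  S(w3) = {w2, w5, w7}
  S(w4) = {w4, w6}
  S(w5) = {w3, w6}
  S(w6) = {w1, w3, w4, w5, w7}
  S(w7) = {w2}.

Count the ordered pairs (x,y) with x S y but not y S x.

11

Enumerating: (w1,w2), (w1,w3), (w1,w4), (w2,w4), (w2,w5), (w2,w6), (w3,w7), (w6,w1), (w6,w3), (w6,w7), (w7,w2).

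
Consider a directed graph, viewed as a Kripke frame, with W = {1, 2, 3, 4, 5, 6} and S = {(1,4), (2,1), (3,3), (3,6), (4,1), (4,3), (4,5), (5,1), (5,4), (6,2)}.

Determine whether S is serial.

Serial: yes — every world has a successor (e.g. 1 S 4).

Yes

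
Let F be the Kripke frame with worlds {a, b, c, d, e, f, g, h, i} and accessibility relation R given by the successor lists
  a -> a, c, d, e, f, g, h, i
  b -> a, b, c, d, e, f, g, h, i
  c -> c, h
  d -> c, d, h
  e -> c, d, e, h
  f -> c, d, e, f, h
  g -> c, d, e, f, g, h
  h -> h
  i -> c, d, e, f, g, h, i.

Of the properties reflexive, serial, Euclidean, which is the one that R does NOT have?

Reflexive: yes — every world is R-related to itself.
Serial: yes — every world has a successor (e.g. a R a).
Euclidean: no — a R c and a R d, but not c R d.
Only Euclidean fails.

Euclidean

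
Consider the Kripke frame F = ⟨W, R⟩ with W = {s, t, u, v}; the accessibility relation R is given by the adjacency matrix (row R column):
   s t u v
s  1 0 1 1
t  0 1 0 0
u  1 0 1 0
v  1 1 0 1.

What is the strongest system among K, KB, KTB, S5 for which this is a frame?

Symmetric (axiom B): no — v R t but not t R v.
Reflexive (axiom T): yes — every world is R-related to itself.
Euclidean (axiom 5): no — s R u and s R v, but not u R v.
So F validates K; KB would additionally require R to be symmetric. The strongest is K.

K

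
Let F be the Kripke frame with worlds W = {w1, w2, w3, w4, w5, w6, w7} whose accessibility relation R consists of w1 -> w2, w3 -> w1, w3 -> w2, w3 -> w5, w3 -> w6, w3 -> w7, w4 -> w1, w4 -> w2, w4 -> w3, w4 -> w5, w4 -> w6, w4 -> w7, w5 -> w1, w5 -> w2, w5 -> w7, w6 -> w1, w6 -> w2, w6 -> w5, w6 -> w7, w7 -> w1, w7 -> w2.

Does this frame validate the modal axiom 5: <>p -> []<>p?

The schema 5 characterises exactly the Euclidean frames.
Euclidean: no — w3 R w1 and w3 R w5, but not w1 R w5.

No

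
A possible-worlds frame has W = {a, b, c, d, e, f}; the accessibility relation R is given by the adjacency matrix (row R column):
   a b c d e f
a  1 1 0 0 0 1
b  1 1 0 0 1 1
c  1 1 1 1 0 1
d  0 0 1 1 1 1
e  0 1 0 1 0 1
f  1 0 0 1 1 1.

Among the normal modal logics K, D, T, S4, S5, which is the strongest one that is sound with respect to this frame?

D

Serial (axiom D): yes — every world has a successor (e.g. a R a).
Reflexive (axiom T): no — e is not related to itself.
Transitive (axiom 4): no — a R b and b R e, but not a R e.
Euclidean (axiom 5): no — a R f and a R b, but not f R b.
So F validates K, D; T would additionally require R to be reflexive. The strongest is D.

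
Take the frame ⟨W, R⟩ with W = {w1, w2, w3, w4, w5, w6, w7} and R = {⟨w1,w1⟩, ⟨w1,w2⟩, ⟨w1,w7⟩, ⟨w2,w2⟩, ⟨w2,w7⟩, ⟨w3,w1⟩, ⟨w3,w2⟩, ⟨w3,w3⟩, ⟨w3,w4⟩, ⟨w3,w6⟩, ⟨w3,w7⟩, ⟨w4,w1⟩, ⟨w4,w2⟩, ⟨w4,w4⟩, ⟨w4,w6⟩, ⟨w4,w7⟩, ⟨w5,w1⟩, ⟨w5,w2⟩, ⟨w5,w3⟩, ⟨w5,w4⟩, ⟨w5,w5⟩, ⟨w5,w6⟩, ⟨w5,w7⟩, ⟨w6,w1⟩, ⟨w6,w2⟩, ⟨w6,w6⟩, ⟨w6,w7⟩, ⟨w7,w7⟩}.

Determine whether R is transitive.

Transitive: yes — every two-step R-path is closed by a direct edge.

Yes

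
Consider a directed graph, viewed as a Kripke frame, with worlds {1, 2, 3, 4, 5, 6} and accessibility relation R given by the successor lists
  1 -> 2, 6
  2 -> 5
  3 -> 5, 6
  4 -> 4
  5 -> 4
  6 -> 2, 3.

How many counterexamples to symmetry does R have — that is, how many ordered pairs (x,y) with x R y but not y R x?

6

Enumerating: (1,2), (1,6), (2,5), (3,5), (5,4), (6,2).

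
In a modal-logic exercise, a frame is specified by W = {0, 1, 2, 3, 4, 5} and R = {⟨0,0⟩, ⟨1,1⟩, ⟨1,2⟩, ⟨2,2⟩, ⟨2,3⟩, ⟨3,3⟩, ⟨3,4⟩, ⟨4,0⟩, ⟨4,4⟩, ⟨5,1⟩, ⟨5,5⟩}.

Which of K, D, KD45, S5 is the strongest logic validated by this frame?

Serial (axiom D): yes — every world has a successor (e.g. 0 R 0).
Euclidean (axiom 5): no — 1 R 2 and 1 R 1, but not 2 R 1.
Transitive (axiom 4): no — 1 R 2 and 2 R 3, but not 1 R 3.
Reflexive (axiom T): yes — every world is R-related to itself.
So F validates K, D; KD45 would additionally require R to be Euclidean and transitive. The strongest is D.

D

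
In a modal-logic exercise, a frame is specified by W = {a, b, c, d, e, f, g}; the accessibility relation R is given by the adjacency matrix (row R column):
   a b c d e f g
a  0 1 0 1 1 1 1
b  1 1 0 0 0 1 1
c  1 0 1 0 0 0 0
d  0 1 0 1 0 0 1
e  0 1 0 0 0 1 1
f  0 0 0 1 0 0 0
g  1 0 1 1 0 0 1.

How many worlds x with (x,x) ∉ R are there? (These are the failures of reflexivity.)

3

Enumerating: a, e, f.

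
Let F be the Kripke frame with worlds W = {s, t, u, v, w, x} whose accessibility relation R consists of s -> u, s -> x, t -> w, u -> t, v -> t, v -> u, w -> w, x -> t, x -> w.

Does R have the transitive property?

Transitive: no — s R u and u R t, but not s R t.

No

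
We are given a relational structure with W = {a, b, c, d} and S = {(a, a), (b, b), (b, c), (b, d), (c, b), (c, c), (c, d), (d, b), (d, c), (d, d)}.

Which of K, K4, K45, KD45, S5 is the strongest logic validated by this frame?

S5

Transitive (axiom 4): yes — every two-step S-path is closed by a direct edge.
Euclidean (axiom 5): yes — any two successors of a common world are S-related.
Serial (axiom D): yes — every world has a successor (e.g. a S a).
Reflexive (axiom T): yes — every world is S-related to itself.
So F validates K, K4, K45, KD45, S5. The strongest is S5.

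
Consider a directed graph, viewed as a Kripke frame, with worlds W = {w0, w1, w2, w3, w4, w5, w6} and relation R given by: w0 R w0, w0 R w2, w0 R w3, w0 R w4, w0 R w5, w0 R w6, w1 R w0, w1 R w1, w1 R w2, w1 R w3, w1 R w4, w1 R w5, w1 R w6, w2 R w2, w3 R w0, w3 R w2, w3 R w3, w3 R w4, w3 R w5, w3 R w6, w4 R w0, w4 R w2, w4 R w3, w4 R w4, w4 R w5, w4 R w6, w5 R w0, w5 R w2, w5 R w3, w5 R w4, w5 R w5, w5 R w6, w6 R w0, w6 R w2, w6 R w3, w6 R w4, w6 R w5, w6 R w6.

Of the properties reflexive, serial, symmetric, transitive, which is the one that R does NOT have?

symmetric

Reflexive: yes — every world is R-related to itself.
Serial: yes — every world has a successor (e.g. w0 R w0).
Symmetric: no — w0 R w2 but not w2 R w0.
Transitive: yes — every two-step R-path is closed by a direct edge.
Only symmetric fails.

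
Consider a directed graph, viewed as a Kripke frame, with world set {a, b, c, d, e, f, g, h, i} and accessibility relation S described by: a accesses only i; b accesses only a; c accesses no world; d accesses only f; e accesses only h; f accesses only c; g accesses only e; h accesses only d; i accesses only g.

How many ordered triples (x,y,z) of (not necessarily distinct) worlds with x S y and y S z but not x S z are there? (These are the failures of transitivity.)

Enumerating: (a,i,g), (b,a,i), (d,f,c), (e,h,d), (g,e,h), (h,d,f), (i,g,e).

7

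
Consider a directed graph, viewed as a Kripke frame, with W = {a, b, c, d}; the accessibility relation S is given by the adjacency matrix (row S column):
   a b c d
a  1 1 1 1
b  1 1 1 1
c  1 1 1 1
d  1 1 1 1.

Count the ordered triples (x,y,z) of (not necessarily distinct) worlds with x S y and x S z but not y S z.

0

S is Euclidean; there are no such tuples.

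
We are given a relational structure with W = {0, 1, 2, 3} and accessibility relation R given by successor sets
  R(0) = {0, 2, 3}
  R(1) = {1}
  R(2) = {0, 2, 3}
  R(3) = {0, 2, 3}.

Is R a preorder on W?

Yes

Reflexive: yes — every world is R-related to itself.
Transitive: yes — every two-step R-path is closed by a direct edge.
So R is a preorder.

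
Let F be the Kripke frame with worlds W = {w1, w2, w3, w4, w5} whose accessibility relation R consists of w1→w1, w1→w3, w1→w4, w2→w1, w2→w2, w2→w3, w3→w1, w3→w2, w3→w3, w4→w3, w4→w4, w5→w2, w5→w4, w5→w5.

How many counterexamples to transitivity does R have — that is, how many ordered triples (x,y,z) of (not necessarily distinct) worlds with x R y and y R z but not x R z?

8

Enumerating: (w1,w3,w2), (w2,w1,w4), (w3,w1,w4), (w4,w3,w1), (w4,w3,w2), (w5,w2,w1), (w5,w2,w3), (w5,w4,w3).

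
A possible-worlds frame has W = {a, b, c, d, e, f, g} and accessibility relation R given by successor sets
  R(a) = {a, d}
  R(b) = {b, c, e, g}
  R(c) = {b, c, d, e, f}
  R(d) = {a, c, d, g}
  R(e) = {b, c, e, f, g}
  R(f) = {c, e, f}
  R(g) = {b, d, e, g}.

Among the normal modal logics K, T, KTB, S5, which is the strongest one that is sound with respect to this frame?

KTB

Reflexive (axiom T): yes — every world is R-related to itself.
Symmetric (axiom B): yes — every pair in R has its reverse in R.
Euclidean (axiom 5): no — b R c and b R g, but not c R g.
So F validates K, T, KTB; S5 would additionally require R to be Euclidean. The strongest is KTB.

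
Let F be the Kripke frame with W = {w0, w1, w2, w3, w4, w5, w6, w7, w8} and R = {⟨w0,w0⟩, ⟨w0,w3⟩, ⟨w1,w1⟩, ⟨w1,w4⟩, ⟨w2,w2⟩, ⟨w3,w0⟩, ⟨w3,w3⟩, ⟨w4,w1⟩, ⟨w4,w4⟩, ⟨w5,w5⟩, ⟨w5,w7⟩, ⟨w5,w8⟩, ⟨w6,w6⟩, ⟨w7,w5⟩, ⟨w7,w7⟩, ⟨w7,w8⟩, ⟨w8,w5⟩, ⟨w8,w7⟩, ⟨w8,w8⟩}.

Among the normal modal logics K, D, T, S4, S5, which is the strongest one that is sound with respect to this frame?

Serial (axiom D): yes — every world has a successor (e.g. w0 R w0).
Reflexive (axiom T): yes — every world is R-related to itself.
Transitive (axiom 4): yes — every two-step R-path is closed by a direct edge.
Euclidean (axiom 5): yes — any two successors of a common world are R-related.
So F validates K, D, T, S4, S5. The strongest is S5.

S5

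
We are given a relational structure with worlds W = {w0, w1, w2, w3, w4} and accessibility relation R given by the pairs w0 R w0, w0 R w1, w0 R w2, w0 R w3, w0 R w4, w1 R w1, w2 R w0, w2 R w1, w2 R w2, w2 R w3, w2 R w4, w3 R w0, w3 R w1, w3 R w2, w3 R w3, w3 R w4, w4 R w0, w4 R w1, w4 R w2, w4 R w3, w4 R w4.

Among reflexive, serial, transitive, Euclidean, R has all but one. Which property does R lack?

Euclidean

Reflexive: yes — every world is R-related to itself.
Serial: yes — every world has a successor (e.g. w0 R w0).
Transitive: yes — every two-step R-path is closed by a direct edge.
Euclidean: no — w0 R w1 and w0 R w2, but not w1 R w2.
Only Euclidean fails.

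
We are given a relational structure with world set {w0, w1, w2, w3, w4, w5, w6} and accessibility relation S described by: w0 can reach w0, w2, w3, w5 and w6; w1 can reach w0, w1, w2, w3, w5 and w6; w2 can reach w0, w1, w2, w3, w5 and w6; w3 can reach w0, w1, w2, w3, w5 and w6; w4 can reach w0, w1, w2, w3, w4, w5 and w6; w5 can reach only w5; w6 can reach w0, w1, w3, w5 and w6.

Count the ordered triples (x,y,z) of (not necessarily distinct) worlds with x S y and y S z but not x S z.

6

Enumerating: (w0,w2,w1), (w0,w3,w1), (w0,w6,w1), (w6,w0,w2), (w6,w1,w2), (w6,w3,w2).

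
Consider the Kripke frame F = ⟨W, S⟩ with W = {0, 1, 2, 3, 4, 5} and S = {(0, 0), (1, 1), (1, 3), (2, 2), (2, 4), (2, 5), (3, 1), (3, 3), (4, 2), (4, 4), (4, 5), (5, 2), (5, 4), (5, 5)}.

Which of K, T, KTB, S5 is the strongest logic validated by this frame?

Reflexive (axiom T): yes — every world is S-related to itself.
Symmetric (axiom B): yes — every pair in S has its reverse in S.
Euclidean (axiom 5): yes — any two successors of a common world are S-related.
So F validates K, T, KTB, S5. The strongest is S5.

S5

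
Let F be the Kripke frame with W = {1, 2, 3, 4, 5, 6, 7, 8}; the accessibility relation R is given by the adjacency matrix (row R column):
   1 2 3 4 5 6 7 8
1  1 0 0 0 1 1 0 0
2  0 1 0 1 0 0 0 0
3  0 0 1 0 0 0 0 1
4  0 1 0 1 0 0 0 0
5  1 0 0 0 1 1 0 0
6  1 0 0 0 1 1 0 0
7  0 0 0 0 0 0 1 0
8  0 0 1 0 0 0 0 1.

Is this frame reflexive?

Yes

Reflexive: yes — every world is R-related to itself.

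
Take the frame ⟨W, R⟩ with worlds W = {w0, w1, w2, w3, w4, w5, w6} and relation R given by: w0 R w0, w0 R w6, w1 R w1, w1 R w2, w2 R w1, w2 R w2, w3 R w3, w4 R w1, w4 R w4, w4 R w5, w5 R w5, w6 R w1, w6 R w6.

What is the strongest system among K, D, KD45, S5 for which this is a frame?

Serial (axiom D): yes — every world has a successor (e.g. w0 R w0).
Euclidean (axiom 5): no — w4 R w1 and w4 R w5, but not w1 R w5.
Transitive (axiom 4): no — w0 R w6 and w6 R w1, but not w0 R w1.
Reflexive (axiom T): yes — every world is R-related to itself.
So F validates K, D; KD45 would additionally require R to be Euclidean and transitive. The strongest is D.

D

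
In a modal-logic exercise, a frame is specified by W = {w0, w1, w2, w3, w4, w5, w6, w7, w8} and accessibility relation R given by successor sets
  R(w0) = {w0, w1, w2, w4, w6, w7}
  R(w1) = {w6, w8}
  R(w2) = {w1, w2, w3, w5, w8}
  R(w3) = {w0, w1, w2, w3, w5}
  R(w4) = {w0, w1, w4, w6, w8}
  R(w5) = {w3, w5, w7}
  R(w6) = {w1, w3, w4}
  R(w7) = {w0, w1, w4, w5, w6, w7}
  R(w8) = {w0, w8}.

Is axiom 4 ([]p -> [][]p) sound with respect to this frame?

The schema 4 characterises exactly the transitive frames.
Transitive: no — w0 R w1 and w1 R w8, but not w0 R w8.

No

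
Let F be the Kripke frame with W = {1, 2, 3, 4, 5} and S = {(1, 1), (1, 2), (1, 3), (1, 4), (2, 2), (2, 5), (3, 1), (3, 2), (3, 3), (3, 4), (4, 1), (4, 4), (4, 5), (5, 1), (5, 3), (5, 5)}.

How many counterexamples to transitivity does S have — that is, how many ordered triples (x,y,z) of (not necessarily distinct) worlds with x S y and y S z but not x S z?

Enumerating: (1,2,5), (1,4,5), (2,5,1), (2,5,3), (3,2,5), (3,4,5), (4,1,2), (4,1,3), (4,5,3), (5,1,2), (5,1,4), (5,3,2), (5,3,4).

13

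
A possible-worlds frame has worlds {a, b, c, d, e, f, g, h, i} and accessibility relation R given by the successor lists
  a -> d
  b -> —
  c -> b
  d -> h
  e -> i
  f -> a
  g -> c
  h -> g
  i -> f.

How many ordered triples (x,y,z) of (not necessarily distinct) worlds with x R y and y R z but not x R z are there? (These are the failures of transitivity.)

7

Enumerating: (a,d,h), (d,h,g), (e,i,f), (f,a,d), (g,c,b), (h,g,c), (i,f,a).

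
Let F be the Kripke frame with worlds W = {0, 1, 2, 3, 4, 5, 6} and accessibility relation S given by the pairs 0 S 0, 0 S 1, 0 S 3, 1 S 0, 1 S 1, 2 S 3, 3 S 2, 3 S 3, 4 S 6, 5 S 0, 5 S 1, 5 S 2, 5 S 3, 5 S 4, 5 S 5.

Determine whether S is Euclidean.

No

Euclidean: no — 0 S 1 and 0 S 3, but not 1 S 3.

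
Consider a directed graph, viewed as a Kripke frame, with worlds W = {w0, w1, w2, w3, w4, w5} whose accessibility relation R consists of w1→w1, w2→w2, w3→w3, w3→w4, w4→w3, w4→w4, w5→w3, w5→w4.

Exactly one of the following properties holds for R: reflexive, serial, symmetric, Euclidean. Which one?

Reflexive: no — w0 is not related to itself.
Serial: no — w0 has no R-successor.
Symmetric: no — w5 R w3 but not w3 R w5.
Euclidean: yes — any two successors of a common world are R-related.
Only Euclidean holds.

Euclidean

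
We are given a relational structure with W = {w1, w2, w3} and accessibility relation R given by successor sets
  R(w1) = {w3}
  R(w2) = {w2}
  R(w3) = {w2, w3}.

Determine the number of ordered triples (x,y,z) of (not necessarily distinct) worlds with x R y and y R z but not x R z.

Enumerating: (w1,w3,w2).

1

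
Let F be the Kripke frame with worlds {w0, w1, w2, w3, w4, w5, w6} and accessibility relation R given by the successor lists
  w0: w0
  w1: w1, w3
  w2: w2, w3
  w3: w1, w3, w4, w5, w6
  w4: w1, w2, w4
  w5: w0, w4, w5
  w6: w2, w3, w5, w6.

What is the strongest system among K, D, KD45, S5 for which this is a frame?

Serial (axiom D): yes — every world has a successor (e.g. w0 R w0).
Euclidean (axiom 5): no — w3 R w1 and w3 R w4, but not w1 R w4.
Transitive (axiom 4): no — w1 R w3 and w3 R w4, but not w1 R w4.
Reflexive (axiom T): yes — every world is R-related to itself.
So F validates K, D; KD45 would additionally require R to be Euclidean and transitive. The strongest is D.

D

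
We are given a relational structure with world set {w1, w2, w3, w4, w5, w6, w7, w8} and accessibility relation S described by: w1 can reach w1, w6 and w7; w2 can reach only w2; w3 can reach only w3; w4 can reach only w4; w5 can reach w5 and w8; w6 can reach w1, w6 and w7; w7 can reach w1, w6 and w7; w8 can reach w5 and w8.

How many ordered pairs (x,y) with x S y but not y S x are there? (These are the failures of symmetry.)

S is symmetric; there are no such tuples.

0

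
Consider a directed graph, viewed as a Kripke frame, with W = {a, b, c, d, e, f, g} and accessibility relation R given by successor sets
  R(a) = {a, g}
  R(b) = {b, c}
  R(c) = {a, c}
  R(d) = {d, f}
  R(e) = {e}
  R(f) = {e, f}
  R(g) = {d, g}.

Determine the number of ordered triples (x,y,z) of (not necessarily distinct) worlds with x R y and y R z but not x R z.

5

Enumerating: (a,g,d), (b,c,a), (c,a,g), (d,f,e), (g,d,f).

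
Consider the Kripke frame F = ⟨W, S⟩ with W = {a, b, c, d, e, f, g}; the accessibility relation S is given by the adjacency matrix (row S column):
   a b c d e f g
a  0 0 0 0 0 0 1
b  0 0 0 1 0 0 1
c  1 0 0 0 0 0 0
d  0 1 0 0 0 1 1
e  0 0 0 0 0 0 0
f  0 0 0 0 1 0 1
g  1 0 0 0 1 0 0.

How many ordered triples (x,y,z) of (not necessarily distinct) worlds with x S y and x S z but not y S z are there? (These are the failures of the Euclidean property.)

19

Enumerating: (a,g,g), (b,d,d), (b,g,d), (b,g,g), (c,a,a), (d,b,b), (d,b,f), (d,f,b), (d,f,f), (d,g,b), (d,g,f), (d,g,g), … and 7 more.
Total: 19.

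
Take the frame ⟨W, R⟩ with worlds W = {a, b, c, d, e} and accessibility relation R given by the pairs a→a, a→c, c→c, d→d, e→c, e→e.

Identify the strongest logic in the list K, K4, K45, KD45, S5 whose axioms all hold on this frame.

Transitive (axiom 4): yes — every two-step R-path is closed by a direct edge.
Euclidean (axiom 5): no — a R c and a R a, but not c R a.
Serial (axiom D): no — b has no R-successor.
Reflexive (axiom T): no — b is not related to itself.
So F validates K, K4; K45 would additionally require R to be Euclidean. The strongest is K4.

K4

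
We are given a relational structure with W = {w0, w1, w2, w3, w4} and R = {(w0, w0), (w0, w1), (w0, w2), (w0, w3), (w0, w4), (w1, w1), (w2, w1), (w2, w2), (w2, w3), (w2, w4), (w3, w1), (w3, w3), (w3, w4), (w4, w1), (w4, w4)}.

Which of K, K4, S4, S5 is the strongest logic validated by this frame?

Transitive (axiom 4): yes — every two-step R-path is closed by a direct edge.
Reflexive (axiom T): yes — every world is R-related to itself.
Euclidean (axiom 5): no — w0 R w1 and w0 R w2, but not w1 R w2.
So F validates K, K4, S4; S5 would additionally require R to be Euclidean. The strongest is S4.

S4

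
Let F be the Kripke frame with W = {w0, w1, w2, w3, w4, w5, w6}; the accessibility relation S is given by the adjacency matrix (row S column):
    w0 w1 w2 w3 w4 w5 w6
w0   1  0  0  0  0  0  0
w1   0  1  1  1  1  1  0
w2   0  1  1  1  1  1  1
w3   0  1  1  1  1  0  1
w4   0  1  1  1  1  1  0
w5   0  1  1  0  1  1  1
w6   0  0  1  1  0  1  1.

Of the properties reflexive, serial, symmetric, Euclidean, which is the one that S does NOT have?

Reflexive: yes — every world is S-related to itself.
Serial: yes — every world has a successor (e.g. w0 S w0).
Symmetric: yes — every pair in S has its reverse in S.
Euclidean: no — w1 S w3 and w1 S w5, but not w3 S w5.
Only Euclidean fails.

Euclidean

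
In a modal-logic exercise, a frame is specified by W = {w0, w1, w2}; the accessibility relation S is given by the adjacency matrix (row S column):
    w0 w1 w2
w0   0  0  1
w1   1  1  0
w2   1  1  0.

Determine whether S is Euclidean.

Euclidean: no — w2 S w0 and w2 S w1, but not w0 S w1.

No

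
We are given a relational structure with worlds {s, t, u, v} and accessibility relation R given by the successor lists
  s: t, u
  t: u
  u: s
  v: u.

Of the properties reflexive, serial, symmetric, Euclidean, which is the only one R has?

serial

Reflexive: no — s is not related to itself.
Serial: yes — every world has a successor (e.g. s R t).
Symmetric: no — s R t but not t R s.
Euclidean: no — s R u and s R t, but not u R t.
Only serial holds.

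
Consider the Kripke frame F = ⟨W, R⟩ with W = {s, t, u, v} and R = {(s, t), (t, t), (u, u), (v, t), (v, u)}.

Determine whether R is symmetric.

No

Symmetric: no — s R t but not t R s.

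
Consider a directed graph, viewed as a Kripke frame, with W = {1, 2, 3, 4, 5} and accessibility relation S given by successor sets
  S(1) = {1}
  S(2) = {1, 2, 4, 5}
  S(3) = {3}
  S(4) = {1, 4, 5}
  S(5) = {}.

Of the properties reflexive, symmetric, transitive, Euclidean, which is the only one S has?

transitive

Reflexive: no — 5 is not related to itself.
Symmetric: no — 2 S 1 but not 1 S 2.
Transitive: yes — every two-step S-path is closed by a direct edge.
Euclidean: no — 2 S 1 and 2 S 4, but not 1 S 4.
Only transitive holds.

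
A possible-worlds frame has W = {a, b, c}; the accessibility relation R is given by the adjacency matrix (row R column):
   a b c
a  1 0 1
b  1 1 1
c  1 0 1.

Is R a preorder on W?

Yes

Reflexive: yes — every world is R-related to itself.
Transitive: yes — every two-step R-path is closed by a direct edge.
So R is a preorder.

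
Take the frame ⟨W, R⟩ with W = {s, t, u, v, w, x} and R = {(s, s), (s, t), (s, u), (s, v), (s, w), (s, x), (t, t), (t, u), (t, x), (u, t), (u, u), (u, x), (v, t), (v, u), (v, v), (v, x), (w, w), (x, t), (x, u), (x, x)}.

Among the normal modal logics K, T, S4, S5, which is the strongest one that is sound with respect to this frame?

Reflexive (axiom T): yes — every world is R-related to itself.
Transitive (axiom 4): yes — every two-step R-path is closed by a direct edge.
Euclidean (axiom 5): no — s R t and s R v, but not t R v.
So F validates K, T, S4; S5 would additionally require R to be Euclidean. The strongest is S4.

S4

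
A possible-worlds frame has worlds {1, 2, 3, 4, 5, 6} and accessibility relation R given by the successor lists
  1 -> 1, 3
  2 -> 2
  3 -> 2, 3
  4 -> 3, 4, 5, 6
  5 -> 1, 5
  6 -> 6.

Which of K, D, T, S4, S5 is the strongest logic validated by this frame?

T

Serial (axiom D): yes — every world has a successor (e.g. 1 R 1).
Reflexive (axiom T): yes — every world is R-related to itself.
Transitive (axiom 4): no — 1 R 3 and 3 R 2, but not 1 R 2.
Euclidean (axiom 5): no — 4 R 3 and 4 R 5, but not 3 R 5.
So F validates K, D, T; S4 would additionally require R to be transitive. The strongest is T.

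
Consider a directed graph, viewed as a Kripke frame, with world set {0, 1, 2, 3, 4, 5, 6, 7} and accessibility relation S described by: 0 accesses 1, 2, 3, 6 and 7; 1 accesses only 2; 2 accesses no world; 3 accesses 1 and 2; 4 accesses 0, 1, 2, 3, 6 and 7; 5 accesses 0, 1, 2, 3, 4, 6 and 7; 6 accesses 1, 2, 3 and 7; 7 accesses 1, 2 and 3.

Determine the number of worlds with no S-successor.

Enumerating: 2.

1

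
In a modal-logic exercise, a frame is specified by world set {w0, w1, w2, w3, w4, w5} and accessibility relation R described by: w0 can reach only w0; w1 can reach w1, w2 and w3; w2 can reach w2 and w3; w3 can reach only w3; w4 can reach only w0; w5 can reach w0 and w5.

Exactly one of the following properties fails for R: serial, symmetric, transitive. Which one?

symmetric

Serial: yes — every world has a successor (e.g. w0 R w0).
Symmetric: no — w1 R w2 but not w2 R w1.
Transitive: yes — every two-step R-path is closed by a direct edge.
Only symmetric fails.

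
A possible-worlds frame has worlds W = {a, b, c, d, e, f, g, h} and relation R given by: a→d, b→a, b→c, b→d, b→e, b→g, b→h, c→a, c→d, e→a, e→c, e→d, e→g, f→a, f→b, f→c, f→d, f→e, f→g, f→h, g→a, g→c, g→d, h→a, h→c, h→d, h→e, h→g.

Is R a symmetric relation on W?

No

Symmetric: no — a R d but not d R a.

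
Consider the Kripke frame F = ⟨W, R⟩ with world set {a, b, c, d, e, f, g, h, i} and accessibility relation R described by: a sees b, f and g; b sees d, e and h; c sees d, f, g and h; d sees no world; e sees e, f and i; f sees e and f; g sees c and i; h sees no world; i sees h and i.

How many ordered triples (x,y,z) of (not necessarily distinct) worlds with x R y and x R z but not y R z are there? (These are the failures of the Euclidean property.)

Enumerating: (a,b,b), (a,b,f), (a,b,g), (a,f,b), (a,f,g), (a,g,b), (a,g,f), (a,g,g), (b,d,d), (b,d,e), (b,d,h), (b,e,d), … and 27 more.
Total: 39.

39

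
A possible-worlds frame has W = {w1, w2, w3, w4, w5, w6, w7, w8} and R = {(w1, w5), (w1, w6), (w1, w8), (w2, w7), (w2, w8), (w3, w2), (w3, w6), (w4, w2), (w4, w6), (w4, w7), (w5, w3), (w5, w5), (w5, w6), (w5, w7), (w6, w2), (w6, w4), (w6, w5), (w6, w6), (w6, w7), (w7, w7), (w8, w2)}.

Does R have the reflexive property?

Reflexive: no — w1 is not related to itself.

No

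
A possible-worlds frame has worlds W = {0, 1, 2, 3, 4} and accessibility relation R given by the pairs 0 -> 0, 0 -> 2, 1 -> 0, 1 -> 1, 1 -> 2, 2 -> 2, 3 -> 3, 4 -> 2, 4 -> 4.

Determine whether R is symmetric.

No

Symmetric: no — 0 R 2 but not 2 R 0.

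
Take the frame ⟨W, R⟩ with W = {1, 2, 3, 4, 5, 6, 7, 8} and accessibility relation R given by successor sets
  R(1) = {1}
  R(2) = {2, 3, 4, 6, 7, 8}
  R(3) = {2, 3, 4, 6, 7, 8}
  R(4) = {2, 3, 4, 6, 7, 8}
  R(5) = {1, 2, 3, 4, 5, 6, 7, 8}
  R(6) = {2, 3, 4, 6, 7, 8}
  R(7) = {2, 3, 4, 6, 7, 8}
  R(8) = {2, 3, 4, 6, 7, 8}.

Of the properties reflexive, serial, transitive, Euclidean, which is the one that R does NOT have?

Reflexive: yes — every world is R-related to itself.
Serial: yes — every world has a successor (e.g. 1 R 1).
Transitive: yes — every two-step R-path is closed by a direct edge.
Euclidean: no — 5 R 1 and 5 R 2, but not 1 R 2.
Only Euclidean fails.

Euclidean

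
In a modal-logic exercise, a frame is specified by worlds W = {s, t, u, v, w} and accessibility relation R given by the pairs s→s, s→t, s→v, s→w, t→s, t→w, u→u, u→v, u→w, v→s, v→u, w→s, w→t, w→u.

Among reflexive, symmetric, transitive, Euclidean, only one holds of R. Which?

Reflexive: no — t is not related to itself.
Symmetric: yes — every pair in R has its reverse in R.
Transitive: no — s R v and v R u, but not s R u.
Euclidean: no — s R t and s R v, but not t R v.
Only symmetric holds.

symmetric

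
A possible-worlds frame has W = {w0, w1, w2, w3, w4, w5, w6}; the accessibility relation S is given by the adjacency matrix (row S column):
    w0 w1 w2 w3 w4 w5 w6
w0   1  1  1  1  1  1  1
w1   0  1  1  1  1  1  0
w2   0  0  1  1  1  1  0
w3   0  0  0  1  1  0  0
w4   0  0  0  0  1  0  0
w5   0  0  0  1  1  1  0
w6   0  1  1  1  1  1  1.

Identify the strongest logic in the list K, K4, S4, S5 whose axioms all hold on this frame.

Transitive (axiom 4): yes — every two-step S-path is closed by a direct edge.
Reflexive (axiom T): yes — every world is S-related to itself.
Euclidean (axiom 5): no — w0 S w1 and w0 S w6, but not w1 S w6.
So F validates K, K4, S4; S5 would additionally require S to be Euclidean. The strongest is S4.

S4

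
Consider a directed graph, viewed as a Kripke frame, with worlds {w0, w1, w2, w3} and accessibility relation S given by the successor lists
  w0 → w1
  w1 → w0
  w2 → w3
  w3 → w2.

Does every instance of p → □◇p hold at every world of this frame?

Yes

The schema B characterises exactly the symmetric frames.
Symmetric: yes — every pair in S has its reverse in S.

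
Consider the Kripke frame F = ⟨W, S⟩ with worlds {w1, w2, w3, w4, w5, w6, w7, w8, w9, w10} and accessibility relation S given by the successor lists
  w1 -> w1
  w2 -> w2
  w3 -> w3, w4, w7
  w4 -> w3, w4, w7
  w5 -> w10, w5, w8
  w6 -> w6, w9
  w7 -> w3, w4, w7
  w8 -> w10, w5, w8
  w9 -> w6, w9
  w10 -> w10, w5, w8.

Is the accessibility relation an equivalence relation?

Reflexive: yes — every world is S-related to itself.
Symmetric: yes — every pair in S has its reverse in S.
Transitive: yes — every two-step S-path is closed by a direct edge.
So S is an equivalence relation.

Yes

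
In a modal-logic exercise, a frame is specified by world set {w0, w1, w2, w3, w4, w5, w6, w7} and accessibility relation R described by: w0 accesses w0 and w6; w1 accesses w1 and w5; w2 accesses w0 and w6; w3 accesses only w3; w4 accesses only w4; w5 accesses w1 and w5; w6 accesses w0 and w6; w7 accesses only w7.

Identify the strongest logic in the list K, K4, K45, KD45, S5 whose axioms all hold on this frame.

KD45

Transitive (axiom 4): yes — every two-step R-path is closed by a direct edge.
Euclidean (axiom 5): yes — any two successors of a common world are R-related.
Serial (axiom D): yes — every world has a successor (e.g. w0 R w0).
Reflexive (axiom T): no — w2 is not related to itself.
So F validates K, K4, K45, KD45; S5 would additionally require R to be reflexive. The strongest is KD45.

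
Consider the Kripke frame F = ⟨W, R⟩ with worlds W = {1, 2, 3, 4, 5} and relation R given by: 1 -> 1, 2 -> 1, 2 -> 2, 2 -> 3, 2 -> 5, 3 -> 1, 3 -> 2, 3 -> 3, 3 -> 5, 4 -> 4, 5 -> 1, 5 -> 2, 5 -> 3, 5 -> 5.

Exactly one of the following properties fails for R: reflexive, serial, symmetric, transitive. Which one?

Reflexive: yes — every world is R-related to itself.
Serial: yes — every world has a successor (e.g. 1 R 1).
Symmetric: no — 2 R 1 but not 1 R 2.
Transitive: yes — every two-step R-path is closed by a direct edge.
Only symmetric fails.

symmetric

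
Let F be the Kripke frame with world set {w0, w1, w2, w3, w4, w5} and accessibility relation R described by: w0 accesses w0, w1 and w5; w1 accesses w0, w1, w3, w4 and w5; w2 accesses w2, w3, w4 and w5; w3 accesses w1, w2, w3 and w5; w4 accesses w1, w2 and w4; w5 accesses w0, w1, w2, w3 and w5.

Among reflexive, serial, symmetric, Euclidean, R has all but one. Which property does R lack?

Reflexive: yes — every world is R-related to itself.
Serial: yes — every world has a successor (e.g. w0 R w0).
Symmetric: yes — every pair in R has its reverse in R.
Euclidean: no — w1 R w0 and w1 R w3, but not w0 R w3.
Only Euclidean fails.

Euclidean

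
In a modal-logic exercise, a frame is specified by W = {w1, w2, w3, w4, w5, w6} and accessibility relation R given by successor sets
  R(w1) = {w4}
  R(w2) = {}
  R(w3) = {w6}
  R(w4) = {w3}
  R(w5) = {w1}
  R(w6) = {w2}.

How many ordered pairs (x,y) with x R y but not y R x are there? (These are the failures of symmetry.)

Enumerating: (w1,w4), (w3,w6), (w4,w3), (w5,w1), (w6,w2).

5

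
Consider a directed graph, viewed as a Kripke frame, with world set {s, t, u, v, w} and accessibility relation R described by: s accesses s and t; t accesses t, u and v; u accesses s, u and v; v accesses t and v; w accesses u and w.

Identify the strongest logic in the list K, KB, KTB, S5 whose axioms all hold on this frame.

K

Symmetric (axiom B): no — s R t but not t R s.
Reflexive (axiom T): yes — every world is R-related to itself.
Euclidean (axiom 5): no — t R v and t R u, but not v R u.
So F validates K; KB would additionally require R to be symmetric. The strongest is K.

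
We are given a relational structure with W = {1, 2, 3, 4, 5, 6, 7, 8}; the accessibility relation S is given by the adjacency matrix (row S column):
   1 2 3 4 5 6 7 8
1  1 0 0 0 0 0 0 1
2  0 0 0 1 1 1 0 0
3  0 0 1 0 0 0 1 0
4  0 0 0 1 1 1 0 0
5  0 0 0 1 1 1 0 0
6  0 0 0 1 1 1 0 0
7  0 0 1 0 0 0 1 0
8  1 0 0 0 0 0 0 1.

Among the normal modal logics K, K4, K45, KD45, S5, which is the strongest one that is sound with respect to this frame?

KD45

Transitive (axiom 4): yes — every two-step S-path is closed by a direct edge.
Euclidean (axiom 5): yes — any two successors of a common world are S-related.
Serial (axiom D): yes — every world has a successor (e.g. 1 S 1).
Reflexive (axiom T): no — 2 is not related to itself.
So F validates K, K4, K45, KD45; S5 would additionally require S to be reflexive. The strongest is KD45.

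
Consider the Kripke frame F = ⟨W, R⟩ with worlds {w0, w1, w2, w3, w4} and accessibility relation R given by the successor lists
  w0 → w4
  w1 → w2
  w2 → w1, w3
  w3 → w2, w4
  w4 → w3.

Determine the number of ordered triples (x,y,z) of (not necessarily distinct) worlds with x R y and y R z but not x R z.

Enumerating: (w0,w4,w3), (w1,w2,w1), (w1,w2,w3), (w2,w1,w2), (w2,w3,w2), (w2,w3,w4), (w3,w2,w1), (w3,w2,w3), (w3,w4,w3), (w4,w3,w2), (w4,w3,w4).

11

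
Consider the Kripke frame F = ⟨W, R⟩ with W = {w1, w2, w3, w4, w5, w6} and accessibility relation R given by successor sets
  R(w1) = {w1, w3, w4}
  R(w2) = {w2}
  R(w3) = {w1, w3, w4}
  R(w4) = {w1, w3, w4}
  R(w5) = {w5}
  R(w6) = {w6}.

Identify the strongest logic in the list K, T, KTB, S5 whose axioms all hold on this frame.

S5

Reflexive (axiom T): yes — every world is R-related to itself.
Symmetric (axiom B): yes — every pair in R has its reverse in R.
Euclidean (axiom 5): yes — any two successors of a common world are R-related.
So F validates K, T, KTB, S5. The strongest is S5.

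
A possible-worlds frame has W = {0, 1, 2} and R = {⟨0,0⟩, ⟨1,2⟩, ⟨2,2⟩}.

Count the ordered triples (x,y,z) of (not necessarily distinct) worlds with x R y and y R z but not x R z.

0

R is transitive; there are no such tuples.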